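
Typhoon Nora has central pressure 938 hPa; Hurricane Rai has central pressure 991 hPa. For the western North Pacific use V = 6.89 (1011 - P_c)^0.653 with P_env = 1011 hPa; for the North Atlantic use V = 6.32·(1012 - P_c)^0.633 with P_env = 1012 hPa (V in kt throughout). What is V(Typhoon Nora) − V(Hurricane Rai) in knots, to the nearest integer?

Typhoon Nora: ΔP = 73; V ≈ 6.89 × 73^0.653 ≈ 113.49 kt.
Hurricane Rai: ΔP = 21; V ≈ 6.32 × 21^0.633 ≈ 43.42 kt.
Difference ≈ 113.49 − 43.42 = 70.07 → 70 kt.

70 kt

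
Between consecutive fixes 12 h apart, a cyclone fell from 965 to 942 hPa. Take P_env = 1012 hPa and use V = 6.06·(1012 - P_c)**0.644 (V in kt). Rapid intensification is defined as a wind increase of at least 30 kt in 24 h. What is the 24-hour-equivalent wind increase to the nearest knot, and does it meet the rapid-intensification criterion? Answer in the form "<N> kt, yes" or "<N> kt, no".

42 kt, yes

V₁: ΔP = 47, V ≈ 6.06 × 47^0.644 ≈ 72.33 kt.
V₂: ΔP = 70, V ≈ 6.06 × 70^0.644 ≈ 93.48 kt.
ΔV over 12 h = 21.15 kt → 24 h equivalent = 21.15 × 24/12 ≈ 42.30 kt.
42 kt ≥ 30 kt ⇒ rapid intensification.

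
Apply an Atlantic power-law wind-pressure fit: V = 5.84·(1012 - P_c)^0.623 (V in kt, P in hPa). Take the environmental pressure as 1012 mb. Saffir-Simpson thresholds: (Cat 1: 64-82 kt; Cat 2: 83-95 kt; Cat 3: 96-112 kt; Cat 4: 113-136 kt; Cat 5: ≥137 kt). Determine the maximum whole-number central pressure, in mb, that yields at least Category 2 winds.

941 mb

Category 2 begins at V = 83 kt.
Required ΔP = (83/5.84)^(1/0.623) = 14.212^1.605 ≈ 70.82 mb.
P_c ≤ 1012 − 70.82 = 941.18, so the highest integer P_c is 941 mb.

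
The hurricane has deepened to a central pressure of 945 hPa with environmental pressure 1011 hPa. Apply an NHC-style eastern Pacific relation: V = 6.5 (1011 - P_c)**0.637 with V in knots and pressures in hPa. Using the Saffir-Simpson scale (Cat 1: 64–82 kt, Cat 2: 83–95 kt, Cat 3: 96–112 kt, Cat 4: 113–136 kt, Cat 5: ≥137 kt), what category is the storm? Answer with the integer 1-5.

2

ΔP = 1011 − 945 = 66 hPa.
V ≈ 6.5 × 66^0.637 = 6.5 × 14.42 ≈ 94 kt.
94 kt falls in the Category 2 band.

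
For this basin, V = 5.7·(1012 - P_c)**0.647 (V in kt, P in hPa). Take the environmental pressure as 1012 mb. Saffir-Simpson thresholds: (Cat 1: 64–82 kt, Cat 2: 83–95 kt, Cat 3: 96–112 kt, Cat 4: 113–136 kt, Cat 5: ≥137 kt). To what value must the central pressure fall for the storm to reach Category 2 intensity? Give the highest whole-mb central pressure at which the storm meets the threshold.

Category 2 begins at V = 83 kt.
Required ΔP = (83/5.7)^(1/0.647) = 14.561^1.546 ≈ 62.78 mb.
P_c ≤ 1012 − 62.78 = 949.22, so the highest integer P_c is 949 mb.

949 mb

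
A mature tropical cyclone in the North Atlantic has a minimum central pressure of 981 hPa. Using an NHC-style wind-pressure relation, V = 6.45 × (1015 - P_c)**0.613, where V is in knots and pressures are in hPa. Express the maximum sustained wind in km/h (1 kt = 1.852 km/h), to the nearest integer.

104 km/h

ΔP = 1015 − 981 = 34 hPa.
V ≈ 6.45 × 34^0.613 = 6.45 × 8.686 ≈ 56.022 kt.
56.022 × 1.852 ≈ 103.75 km/h → 104 km/h.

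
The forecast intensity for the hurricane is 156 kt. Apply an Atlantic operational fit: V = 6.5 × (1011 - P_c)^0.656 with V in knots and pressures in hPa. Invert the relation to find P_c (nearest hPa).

ΔP = (V / 6.5)^(1/0.656) = (156/6.5)^1.524.
156/6.5 = 24.000; 24.000^1.524 ≈ 127.05 hPa.
P_c = 1011 − 127.05 = 883.95 ≈ 884 hPa.

884 hPa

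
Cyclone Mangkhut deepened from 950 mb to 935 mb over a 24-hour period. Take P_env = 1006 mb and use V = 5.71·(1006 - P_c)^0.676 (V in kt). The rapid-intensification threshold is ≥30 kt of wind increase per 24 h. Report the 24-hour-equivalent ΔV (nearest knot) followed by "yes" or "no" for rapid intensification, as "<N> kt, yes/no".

V₁: ΔP = 56, V ≈ 5.71 × 56^0.676 ≈ 86.78 kt.
V₂: ΔP = 71, V ≈ 5.71 × 71^0.676 ≈ 101.88 kt.
ΔV over 24 h = 15.10 kt → 24 h equivalent = 15.10 × 24/24 ≈ 15.10 kt.
15 kt < 30 kt ⇒ not rapid intensification.

15 kt, no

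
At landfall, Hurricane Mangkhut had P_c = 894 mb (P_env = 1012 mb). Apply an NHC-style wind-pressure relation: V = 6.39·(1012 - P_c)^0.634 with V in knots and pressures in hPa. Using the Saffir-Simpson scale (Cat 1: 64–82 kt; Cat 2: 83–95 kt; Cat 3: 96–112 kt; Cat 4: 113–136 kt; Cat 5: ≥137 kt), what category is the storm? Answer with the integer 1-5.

4

ΔP = 1012 − 894 = 118 mb.
V ≈ 6.39 × 118^0.634 = 6.39 × 20.59 ≈ 132 kt.
132 kt falls in the Category 4 band.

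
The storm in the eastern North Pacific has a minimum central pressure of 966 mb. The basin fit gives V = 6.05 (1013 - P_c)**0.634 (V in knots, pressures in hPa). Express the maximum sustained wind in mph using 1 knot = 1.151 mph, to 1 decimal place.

ΔP = 1013 − 966 = 47 mb.
V ≈ 6.05 × 47^0.634 = 6.05 × 11.484 ≈ 69.481 kt.
69.481 × 1.151 ≈ 79.97 mph → 80.0 mph.

80.0 mph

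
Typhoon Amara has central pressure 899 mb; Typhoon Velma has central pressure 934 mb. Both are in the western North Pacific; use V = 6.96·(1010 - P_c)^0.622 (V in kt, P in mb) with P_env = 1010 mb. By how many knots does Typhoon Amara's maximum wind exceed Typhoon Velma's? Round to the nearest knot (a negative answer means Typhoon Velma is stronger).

Typhoon Amara: ΔP = 111; V ≈ 6.96 × 111^0.622 ≈ 130.26 kt.
Typhoon Velma: ΔP = 76; V ≈ 6.96 × 76^0.622 ≈ 102.91 kt.
Difference ≈ 130.26 − 102.91 = 27.35 → 27 kt.

27 kt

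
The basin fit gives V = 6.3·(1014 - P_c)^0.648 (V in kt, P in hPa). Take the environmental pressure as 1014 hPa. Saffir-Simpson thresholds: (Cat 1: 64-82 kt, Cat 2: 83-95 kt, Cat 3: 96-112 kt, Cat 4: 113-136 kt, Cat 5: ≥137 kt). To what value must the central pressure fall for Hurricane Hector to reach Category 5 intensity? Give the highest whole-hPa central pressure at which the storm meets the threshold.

898 hPa

Category 5 begins at V = 137 kt.
Required ΔP = (137/6.3)^(1/0.648) = 21.746^1.543 ≈ 115.84 hPa.
P_c ≤ 1014 − 115.84 = 898.16, so the highest integer P_c is 898 hPa.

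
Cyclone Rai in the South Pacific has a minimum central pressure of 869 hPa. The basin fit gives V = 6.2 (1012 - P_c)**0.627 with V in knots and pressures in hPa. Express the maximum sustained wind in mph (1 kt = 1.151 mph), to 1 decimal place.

160.3 mph

ΔP = 1012 − 869 = 143 hPa.
V ≈ 6.2 × 143^0.627 = 6.2 × 22.459 ≈ 139.247 kt.
139.247 × 1.151 ≈ 160.27 mph → 160.3 mph.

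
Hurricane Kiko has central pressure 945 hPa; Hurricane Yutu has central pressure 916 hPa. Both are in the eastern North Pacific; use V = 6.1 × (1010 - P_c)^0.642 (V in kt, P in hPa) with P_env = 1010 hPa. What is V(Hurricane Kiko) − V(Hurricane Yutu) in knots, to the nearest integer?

Hurricane Kiko: ΔP = 65; V ≈ 6.1 × 65^0.642 ≈ 88.97 kt.
Hurricane Yutu: ΔP = 94; V ≈ 6.1 × 94^0.642 ≈ 112.74 kt.
Difference ≈ 88.97 − 112.74 = -23.77 → -24 kt.

-24 kt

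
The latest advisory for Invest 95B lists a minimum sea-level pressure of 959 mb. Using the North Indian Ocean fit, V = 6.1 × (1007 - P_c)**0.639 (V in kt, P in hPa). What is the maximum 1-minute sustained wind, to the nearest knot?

ΔP = 1007 − 959 = 48 mb.
48^0.639 ≈ 11.866.
V ≈ 6.1 × 11.866 ≈ 72.4 kt.

72 kt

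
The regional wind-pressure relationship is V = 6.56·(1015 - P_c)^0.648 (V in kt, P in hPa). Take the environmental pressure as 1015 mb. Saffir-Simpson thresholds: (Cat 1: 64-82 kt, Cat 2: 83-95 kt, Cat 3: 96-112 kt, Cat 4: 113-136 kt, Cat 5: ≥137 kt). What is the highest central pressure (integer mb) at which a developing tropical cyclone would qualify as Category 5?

Category 5 begins at V = 137 kt.
Required ΔP = (137/6.56)^(1/0.648) = 20.884^1.543 ≈ 108.83 mb.
P_c ≤ 1015 − 108.83 = 906.17, so the highest integer P_c is 906 mb.

906 mb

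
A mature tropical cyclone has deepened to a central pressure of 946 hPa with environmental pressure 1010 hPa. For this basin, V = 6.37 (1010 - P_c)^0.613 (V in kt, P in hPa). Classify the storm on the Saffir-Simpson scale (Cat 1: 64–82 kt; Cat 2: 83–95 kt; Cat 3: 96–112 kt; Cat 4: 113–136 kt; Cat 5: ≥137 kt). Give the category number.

1

ΔP = 1010 − 946 = 64 hPa.
V ≈ 6.37 × 64^0.613 = 6.37 × 12.80 ≈ 82 kt.
82 kt falls in the Category 1 band.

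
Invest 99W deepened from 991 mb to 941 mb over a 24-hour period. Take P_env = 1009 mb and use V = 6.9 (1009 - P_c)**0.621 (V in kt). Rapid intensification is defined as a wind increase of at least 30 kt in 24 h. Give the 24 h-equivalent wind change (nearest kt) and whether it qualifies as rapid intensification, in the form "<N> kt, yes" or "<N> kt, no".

53 kt, yes

V₁: ΔP = 18, V ≈ 6.9 × 18^0.621 ≈ 41.53 kt.
V₂: ΔP = 68, V ≈ 6.9 × 68^0.621 ≈ 94.81 kt.
ΔV over 24 h = 53.28 kt → 24 h equivalent = 53.28 × 24/24 ≈ 53.28 kt.
53 kt ≥ 30 kt ⇒ rapid intensification.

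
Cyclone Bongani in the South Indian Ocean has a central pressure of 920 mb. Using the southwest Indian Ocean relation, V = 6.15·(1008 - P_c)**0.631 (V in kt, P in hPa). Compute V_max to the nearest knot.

104 kt

ΔP = 1008 − 920 = 88 mb.
88^0.631 ≈ 16.864.
V ≈ 6.15 × 16.864 ≈ 103.7 kt.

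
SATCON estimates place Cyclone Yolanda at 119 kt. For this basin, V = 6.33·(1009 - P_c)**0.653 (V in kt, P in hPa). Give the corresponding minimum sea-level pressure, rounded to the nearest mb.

920 mb

ΔP = (V / 6.33)^(1/0.653) = (119/6.33)^1.531.
119/6.33 = 18.799; 18.799^1.531 ≈ 89.37 mb.
P_c = 1009 − 89.37 = 919.63 ≈ 920 mb.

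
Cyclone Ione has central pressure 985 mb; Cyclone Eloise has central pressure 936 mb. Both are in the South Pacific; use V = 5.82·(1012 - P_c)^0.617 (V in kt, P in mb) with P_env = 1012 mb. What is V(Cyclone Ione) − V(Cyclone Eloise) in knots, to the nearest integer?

Cyclone Ione: ΔP = 27; V ≈ 5.82 × 27^0.617 ≈ 44.47 kt.
Cyclone Eloise: ΔP = 76; V ≈ 5.82 × 76^0.617 ≈ 84.21 kt.
Difference ≈ 44.47 − 84.21 = -39.74 → -40 kt.

-40 kt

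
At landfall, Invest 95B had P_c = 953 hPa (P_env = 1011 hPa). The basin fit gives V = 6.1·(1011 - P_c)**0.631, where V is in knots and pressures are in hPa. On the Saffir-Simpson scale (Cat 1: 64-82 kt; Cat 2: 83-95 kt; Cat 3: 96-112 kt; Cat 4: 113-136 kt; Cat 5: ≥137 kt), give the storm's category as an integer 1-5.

1

ΔP = 1011 − 953 = 58 hPa.
V ≈ 6.1 × 58^0.631 = 6.1 × 12.96 ≈ 79 kt.
79 kt falls in the Category 1 band.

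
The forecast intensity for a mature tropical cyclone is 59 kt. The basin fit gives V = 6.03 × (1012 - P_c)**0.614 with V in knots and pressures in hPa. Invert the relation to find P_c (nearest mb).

ΔP = (V / 6.03)^(1/0.614) = (59/6.03)^1.629.
59/6.03 = 9.784; 9.784^1.629 ≈ 41.04 mb.
P_c = 1012 − 41.04 = 970.96 ≈ 971 mb.

971 mb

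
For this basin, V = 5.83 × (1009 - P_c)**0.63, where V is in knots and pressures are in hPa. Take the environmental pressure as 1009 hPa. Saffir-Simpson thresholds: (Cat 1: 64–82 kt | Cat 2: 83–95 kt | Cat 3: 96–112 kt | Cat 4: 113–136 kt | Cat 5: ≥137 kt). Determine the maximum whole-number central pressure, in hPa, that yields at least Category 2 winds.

941 hPa

Category 2 begins at V = 83 kt.
Required ΔP = (83/5.83)^(1/0.63) = 14.237^1.587 ≈ 67.73 hPa.
P_c ≤ 1009 − 67.73 = 941.27, so the highest integer P_c is 941 hPa.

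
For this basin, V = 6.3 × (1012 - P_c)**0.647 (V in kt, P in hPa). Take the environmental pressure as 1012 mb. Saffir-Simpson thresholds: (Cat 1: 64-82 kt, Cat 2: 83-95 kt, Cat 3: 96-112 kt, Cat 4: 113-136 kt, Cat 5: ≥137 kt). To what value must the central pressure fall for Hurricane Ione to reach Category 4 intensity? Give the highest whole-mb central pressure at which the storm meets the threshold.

925 mb

Category 4 begins at V = 113 kt.
Required ΔP = (113/6.3)^(1/0.647) = 17.937^1.546 ≈ 86.65 mb.
P_c ≤ 1012 − 86.65 = 925.35, so the highest integer P_c is 925 mb.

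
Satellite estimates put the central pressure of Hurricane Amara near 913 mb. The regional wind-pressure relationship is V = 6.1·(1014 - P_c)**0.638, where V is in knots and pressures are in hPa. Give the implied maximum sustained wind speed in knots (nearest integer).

116 kt

ΔP = 1014 − 913 = 101 mb.
101^0.638 ≈ 19.000.
V ≈ 6.1 × 19.000 ≈ 115.9 kt.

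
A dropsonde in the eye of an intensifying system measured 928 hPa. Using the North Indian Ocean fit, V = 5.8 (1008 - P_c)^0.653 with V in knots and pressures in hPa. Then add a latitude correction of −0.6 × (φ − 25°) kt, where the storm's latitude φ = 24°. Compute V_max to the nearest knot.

102 kt

ΔP = 1008 − 928 = 80 hPa.
80^0.653 ≈ 17.487.
V ≈ 5.8 × 17.487 ≈ 101.4 kt.
Latitude correction: −0.6 × (24 − 25) = 0.6 kt.
Corrected V ≈ 102 kt → 102 kt.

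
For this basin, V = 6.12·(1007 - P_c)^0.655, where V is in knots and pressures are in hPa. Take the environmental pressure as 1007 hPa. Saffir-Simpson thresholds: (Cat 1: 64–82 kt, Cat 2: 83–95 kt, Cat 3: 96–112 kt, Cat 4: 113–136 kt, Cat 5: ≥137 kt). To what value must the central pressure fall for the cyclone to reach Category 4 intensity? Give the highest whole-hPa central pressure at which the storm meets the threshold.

921 hPa

Category 4 begins at V = 113 kt.
Required ΔP = (113/6.12)^(1/0.655) = 18.464^1.527 ≈ 85.77 hPa.
P_c ≤ 1007 − 85.77 = 921.23, so the highest integer P_c is 921 hPa.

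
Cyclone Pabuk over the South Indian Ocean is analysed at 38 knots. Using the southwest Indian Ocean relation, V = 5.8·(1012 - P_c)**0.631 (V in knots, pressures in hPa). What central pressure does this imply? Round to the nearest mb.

ΔP = (V / 5.8)^(1/0.631) = (38/5.8)^1.585.
38/5.8 = 6.552; 6.552^1.585 ≈ 19.67 mb.
P_c = 1012 − 19.67 = 992.33 ≈ 992 mb.

992 mb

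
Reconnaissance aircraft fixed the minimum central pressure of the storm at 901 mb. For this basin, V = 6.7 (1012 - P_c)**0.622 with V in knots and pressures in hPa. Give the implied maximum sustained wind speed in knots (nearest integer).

125 kt

ΔP = 1012 − 901 = 111 mb.
111^0.622 ≈ 18.715.
V ≈ 6.7 × 18.715 ≈ 125.4 kt.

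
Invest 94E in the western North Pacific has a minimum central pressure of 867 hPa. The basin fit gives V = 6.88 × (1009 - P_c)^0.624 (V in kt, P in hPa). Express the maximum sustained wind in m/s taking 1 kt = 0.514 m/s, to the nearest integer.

ΔP = 1009 − 867 = 142 hPa.
V ≈ 6.88 × 142^0.624 = 6.88 × 22.031 ≈ 151.571 kt.
151.571 × 0.514 ≈ 77.91 m/s → 78 m/s.

78 m/s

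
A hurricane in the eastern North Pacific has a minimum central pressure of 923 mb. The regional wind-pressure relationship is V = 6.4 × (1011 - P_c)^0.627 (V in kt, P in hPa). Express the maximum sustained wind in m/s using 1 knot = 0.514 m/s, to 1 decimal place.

54.5 m/s

ΔP = 1011 − 923 = 88 mb.
V ≈ 6.4 × 88^0.627 = 6.4 × 16.565 ≈ 106.016 kt.
106.016 × 0.514 ≈ 54.49 m/s → 54.5 m/s.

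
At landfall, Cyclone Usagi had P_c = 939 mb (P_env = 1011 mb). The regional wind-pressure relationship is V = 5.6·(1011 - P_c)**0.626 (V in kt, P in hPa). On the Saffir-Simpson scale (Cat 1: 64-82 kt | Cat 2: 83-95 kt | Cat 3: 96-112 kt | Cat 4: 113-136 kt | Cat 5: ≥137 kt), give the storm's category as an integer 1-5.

1

ΔP = 1011 − 939 = 72 mb.
V ≈ 5.6 × 72^0.626 = 5.6 × 14.54 ≈ 81 kt.
81 kt falls in the Category 1 band.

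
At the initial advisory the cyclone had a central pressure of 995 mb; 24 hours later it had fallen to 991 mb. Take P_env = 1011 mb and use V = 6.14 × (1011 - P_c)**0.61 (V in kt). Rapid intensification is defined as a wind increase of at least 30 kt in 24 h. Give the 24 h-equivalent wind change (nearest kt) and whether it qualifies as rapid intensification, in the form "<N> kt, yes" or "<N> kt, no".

V₁: ΔP = 16, V ≈ 6.14 × 16^0.61 ≈ 33.32 kt.
V₂: ΔP = 20, V ≈ 6.14 × 20^0.61 ≈ 38.18 kt.
ΔV over 24 h = 4.86 kt → 24 h equivalent = 4.86 × 24/24 ≈ 4.86 kt.
5 kt < 30 kt ⇒ not rapid intensification.

5 kt, no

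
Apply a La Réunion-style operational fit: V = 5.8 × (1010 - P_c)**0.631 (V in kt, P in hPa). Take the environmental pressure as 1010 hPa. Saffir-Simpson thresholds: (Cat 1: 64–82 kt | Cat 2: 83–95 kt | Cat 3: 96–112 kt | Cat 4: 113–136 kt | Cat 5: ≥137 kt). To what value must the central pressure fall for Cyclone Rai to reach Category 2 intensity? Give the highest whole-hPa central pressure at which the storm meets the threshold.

Category 2 begins at V = 83 kt.
Required ΔP = (83/5.8)^(1/0.631) = 14.310^1.585 ≈ 67.84 hPa.
P_c ≤ 1010 − 67.84 = 942.16, so the highest integer P_c is 942 hPa.

942 hPa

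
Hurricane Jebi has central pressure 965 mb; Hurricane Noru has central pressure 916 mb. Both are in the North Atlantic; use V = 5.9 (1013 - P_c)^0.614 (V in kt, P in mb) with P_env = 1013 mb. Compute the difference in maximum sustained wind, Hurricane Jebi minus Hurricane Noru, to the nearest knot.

Hurricane Jebi: ΔP = 48; V ≈ 5.9 × 48^0.614 ≈ 63.55 kt.
Hurricane Noru: ΔP = 97; V ≈ 5.9 × 97^0.614 ≈ 97.89 kt.
Difference ≈ 63.55 − 97.89 = -34.34 → -34 kt.

-34 kt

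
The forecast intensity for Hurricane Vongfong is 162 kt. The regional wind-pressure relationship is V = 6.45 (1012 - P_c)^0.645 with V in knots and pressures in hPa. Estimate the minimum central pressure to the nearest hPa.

ΔP = (V / 6.45)^(1/0.645) = (162/6.45)^1.550.
162/6.45 = 25.116; 25.116^1.550 ≈ 148.07 hPa.
P_c = 1012 − 148.07 = 863.93 ≈ 864 hPa.

864 hPa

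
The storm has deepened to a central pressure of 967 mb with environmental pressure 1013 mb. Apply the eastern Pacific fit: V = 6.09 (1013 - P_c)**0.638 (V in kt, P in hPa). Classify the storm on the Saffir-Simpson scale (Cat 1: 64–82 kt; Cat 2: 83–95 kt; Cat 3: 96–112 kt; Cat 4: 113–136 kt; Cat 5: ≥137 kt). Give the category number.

ΔP = 1013 − 967 = 46 mb.
V ≈ 6.09 × 46^0.638 = 6.09 × 11.50 ≈ 70 kt.
70 kt falls in the Category 1 band.

1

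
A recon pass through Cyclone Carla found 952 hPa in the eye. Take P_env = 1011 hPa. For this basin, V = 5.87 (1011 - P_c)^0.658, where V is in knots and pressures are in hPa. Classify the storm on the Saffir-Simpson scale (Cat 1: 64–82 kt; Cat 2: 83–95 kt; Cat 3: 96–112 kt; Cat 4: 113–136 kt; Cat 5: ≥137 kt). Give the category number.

ΔP = 1011 − 952 = 59 hPa.
V ≈ 5.87 × 59^0.658 = 5.87 × 14.63 ≈ 86 kt.
86 kt falls in the Category 2 band.

2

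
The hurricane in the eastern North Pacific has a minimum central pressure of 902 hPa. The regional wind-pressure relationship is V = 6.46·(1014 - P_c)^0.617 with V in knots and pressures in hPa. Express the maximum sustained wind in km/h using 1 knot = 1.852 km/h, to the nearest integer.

ΔP = 1014 − 902 = 112 hPa.
V ≈ 6.46 × 112^0.617 = 6.46 × 18.381 ≈ 118.741 kt.
118.741 × 1.852 ≈ 219.91 km/h → 220 km/h.

220 km/h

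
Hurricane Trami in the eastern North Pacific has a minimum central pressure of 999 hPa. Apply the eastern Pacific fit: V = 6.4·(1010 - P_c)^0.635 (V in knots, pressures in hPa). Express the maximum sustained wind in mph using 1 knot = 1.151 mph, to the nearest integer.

ΔP = 1010 − 999 = 11 hPa.
V ≈ 6.4 × 11^0.635 = 6.4 × 4.584 ≈ 29.340 kt.
29.340 × 1.151 ≈ 33.77 mph → 34 mph.

34 mph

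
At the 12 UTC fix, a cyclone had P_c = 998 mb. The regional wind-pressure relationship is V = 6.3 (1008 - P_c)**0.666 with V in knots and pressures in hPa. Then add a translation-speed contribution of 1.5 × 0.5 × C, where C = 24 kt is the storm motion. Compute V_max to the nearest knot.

ΔP = 1008 − 998 = 10 mb.
10^0.666 ≈ 4.634.
V ≈ 6.3 × 4.634 ≈ 29.2 kt.
Translation term: 1.5 × 0.5 × 24 = 18 kt.
Corrected V ≈ 47.2 kt → 47 kt.

47 kt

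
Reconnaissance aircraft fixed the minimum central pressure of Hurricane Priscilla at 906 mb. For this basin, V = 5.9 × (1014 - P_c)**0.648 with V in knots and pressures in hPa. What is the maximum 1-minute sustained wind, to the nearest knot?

123 kt

ΔP = 1014 − 906 = 108 mb.
108^0.648 ≈ 20.781.
V ≈ 5.9 × 20.781 ≈ 122.6 kt.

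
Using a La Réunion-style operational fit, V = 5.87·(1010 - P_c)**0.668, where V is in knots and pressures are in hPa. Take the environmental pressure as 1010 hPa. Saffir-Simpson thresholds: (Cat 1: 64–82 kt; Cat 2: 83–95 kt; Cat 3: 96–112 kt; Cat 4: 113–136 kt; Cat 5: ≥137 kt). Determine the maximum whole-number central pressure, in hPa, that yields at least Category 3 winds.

Category 3 begins at V = 96 kt.
Required ΔP = (96/5.87)^(1/0.668) = 16.354^1.497 ≈ 65.59 hPa.
P_c ≤ 1010 − 65.59 = 944.41, so the highest integer P_c is 944 hPa.

944 hPa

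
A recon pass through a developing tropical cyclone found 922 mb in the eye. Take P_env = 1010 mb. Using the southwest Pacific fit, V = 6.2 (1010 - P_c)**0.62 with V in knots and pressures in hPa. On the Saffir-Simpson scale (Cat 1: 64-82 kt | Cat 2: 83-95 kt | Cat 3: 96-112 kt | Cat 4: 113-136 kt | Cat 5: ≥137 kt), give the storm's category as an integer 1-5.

ΔP = 1010 − 922 = 88 mb.
V ≈ 6.2 × 88^0.62 = 6.2 × 16.05 ≈ 100 kt.
100 kt falls in the Category 3 band.

3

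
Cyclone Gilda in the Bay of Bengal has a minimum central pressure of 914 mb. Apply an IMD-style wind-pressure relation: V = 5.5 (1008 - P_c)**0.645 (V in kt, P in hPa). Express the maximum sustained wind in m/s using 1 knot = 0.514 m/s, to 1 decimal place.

53.0 m/s

ΔP = 1008 − 914 = 94 mb.
V ≈ 5.5 × 94^0.645 = 5.5 × 18.736 ≈ 103.046 kt.
103.046 × 0.514 ≈ 52.97 m/s → 53.0 m/s.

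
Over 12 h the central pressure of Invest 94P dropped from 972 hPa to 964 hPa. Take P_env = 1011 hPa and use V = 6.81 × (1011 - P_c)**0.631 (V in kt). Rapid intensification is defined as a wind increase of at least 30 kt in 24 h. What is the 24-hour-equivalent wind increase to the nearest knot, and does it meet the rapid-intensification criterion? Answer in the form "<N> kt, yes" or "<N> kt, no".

17 kt, no

V₁: ΔP = 39, V ≈ 6.81 × 39^0.631 ≈ 68.72 kt.
V₂: ΔP = 47, V ≈ 6.81 × 47^0.631 ≈ 77.31 kt.
ΔV over 12 h = 8.59 kt → 24 h equivalent = 8.59 × 24/12 ≈ 17.18 kt.
17 kt < 30 kt ⇒ not rapid intensification.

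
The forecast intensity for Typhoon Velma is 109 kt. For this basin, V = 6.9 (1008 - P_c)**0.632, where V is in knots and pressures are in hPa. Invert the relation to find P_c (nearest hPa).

ΔP = (V / 6.9)^(1/0.632) = (109/6.9)^1.582.
109/6.9 = 15.797; 15.797^1.582 ≈ 78.79 hPa.
P_c = 1008 − 78.79 = 929.21 ≈ 929 hPa.

929 hPa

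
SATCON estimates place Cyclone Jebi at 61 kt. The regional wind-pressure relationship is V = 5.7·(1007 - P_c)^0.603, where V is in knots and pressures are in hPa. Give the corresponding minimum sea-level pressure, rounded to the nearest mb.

956 mb

ΔP = (V / 5.7)^(1/0.603) = (61/5.7)^1.658.
61/5.7 = 10.702; 10.702^1.658 ≈ 50.96 mb.
P_c = 1007 − 50.96 = 956.04 ≈ 956 mb.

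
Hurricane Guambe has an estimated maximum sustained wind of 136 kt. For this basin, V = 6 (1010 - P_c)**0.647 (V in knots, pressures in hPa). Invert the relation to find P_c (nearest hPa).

ΔP = (V / 6)^(1/0.647) = (136/6)^1.546.
136/6 = 22.667; 22.667^1.546 ≈ 124.42 hPa.
P_c = 1010 − 124.42 = 885.58 ≈ 886 hPa.

886 hPa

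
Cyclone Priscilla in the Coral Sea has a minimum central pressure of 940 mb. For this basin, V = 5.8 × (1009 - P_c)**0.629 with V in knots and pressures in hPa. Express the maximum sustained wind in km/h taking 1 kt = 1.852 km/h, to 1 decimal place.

154.1 km/h

ΔP = 1009 − 940 = 69 mb.
V ≈ 5.8 × 69^0.629 = 5.8 × 14.343 ≈ 83.189 kt.
83.189 × 1.852 ≈ 154.07 km/h → 154.1 km/h.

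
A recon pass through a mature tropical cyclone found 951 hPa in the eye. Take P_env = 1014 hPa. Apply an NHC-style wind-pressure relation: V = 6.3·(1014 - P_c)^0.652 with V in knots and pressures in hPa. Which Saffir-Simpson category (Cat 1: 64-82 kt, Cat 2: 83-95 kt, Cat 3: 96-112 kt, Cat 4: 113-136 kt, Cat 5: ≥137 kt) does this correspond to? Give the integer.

ΔP = 1014 − 951 = 63 hPa.
V ≈ 6.3 × 63^0.652 = 6.3 × 14.90 ≈ 94 kt.
94 kt falls in the Category 2 band.

2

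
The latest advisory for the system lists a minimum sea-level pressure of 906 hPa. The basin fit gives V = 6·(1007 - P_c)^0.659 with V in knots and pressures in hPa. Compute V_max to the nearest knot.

ΔP = 1007 − 906 = 101 hPa.
101^0.659 ≈ 20.934.
V ≈ 6 × 20.934 ≈ 125.6 kt.

126 kt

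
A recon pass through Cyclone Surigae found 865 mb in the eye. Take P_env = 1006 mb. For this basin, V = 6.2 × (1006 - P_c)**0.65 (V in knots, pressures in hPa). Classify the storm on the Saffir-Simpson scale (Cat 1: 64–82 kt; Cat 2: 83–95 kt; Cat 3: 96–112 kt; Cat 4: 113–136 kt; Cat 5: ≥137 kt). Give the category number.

ΔP = 1006 − 865 = 141 mb.
V ≈ 6.2 × 141^0.65 = 6.2 × 24.95 ≈ 155 kt.
155 kt falls in the Category 5 band.

5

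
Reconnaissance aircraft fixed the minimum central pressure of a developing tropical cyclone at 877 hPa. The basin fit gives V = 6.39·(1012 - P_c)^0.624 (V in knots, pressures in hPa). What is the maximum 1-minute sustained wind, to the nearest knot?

ΔP = 1012 − 877 = 135 hPa.
135^0.624 ≈ 21.347.
V ≈ 6.39 × 21.347 ≈ 136.4 kt.

136 kt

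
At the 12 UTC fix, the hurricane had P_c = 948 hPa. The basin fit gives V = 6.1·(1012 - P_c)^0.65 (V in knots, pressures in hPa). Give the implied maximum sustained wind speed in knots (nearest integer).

ΔP = 1012 − 948 = 64 hPa.
64^0.65 ≈ 14.929.
V ≈ 6.1 × 14.929 ≈ 91.1 kt.

91 kt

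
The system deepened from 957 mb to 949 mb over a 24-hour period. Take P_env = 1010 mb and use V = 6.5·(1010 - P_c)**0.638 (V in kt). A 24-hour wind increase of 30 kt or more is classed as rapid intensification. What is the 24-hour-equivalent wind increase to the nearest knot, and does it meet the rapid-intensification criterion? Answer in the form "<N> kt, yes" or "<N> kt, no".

8 kt, no

V₁: ΔP = 53, V ≈ 6.5 × 53^0.638 ≈ 81.85 kt.
V₂: ΔP = 61, V ≈ 6.5 × 61^0.638 ≈ 89.53 kt.
ΔV over 24 h = 7.68 kt → 24 h equivalent = 7.68 × 24/24 ≈ 7.68 kt.
8 kt < 30 kt ⇒ not rapid intensification.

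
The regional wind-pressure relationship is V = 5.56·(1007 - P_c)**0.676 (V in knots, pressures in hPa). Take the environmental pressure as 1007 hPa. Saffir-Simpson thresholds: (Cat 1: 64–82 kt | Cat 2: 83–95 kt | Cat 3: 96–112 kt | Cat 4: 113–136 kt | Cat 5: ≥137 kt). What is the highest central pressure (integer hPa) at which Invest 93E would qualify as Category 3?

Category 3 begins at V = 96 kt.
Required ΔP = (96/5.56)^(1/0.676) = 17.266^1.479 ≈ 67.64 hPa.
P_c ≤ 1007 − 67.64 = 939.36, so the highest integer P_c is 939 hPa.

939 hPa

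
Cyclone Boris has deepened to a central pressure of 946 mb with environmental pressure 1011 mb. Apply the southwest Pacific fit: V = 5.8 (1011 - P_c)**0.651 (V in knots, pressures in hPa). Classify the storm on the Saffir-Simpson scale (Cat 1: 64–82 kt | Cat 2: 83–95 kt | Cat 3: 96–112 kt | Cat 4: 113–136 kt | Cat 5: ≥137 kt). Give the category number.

ΔP = 1011 − 946 = 65 mb.
V ≈ 5.8 × 65^0.651 = 5.8 × 15.14 ≈ 88 kt.
88 kt falls in the Category 2 band.

2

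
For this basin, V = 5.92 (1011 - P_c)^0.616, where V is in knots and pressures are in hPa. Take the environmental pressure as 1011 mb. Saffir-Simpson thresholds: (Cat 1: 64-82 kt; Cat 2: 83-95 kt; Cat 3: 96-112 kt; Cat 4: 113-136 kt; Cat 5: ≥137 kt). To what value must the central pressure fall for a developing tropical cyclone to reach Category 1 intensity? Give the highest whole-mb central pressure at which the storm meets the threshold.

Category 1 begins at V = 64 kt.
Required ΔP = (64/5.92)^(1/0.616) = 10.811^1.623 ≈ 47.68 mb.
P_c ≤ 1011 − 47.68 = 963.32, so the highest integer P_c is 963 mb.

963 mb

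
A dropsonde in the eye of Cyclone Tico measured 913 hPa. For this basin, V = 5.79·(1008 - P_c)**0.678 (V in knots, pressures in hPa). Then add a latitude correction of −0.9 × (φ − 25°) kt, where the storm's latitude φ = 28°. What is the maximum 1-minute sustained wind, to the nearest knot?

124 kt

ΔP = 1008 − 913 = 95 hPa.
95^0.678 ≈ 21.923.
V ≈ 5.79 × 21.923 ≈ 126.9 kt.
Latitude correction: −0.9 × (28 − 25) = -2.7 kt.
Corrected V ≈ 124.2 kt → 124 kt.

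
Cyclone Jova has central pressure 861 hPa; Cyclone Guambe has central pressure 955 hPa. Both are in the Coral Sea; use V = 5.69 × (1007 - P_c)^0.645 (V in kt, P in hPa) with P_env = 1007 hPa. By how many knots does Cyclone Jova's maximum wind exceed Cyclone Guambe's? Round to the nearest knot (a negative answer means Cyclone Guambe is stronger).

69 kt

Cyclone Jova: ΔP = 146; V ≈ 5.69 × 146^0.645 ≈ 141.62 kt.
Cyclone Guambe: ΔP = 52; V ≈ 5.69 × 52^0.645 ≈ 72.77 kt.
Difference ≈ 141.62 − 72.77 = 68.85 → 69 kt.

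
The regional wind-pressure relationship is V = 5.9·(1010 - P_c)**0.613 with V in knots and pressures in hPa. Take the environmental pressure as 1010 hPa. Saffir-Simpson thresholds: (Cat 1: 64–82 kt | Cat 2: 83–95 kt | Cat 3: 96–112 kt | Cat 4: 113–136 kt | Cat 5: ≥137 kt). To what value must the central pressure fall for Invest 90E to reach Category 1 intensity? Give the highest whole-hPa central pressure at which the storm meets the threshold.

961 hPa

Category 1 begins at V = 64 kt.
Required ΔP = (64/5.9)^(1/0.613) = 10.847^1.631 ≈ 48.86 hPa.
P_c ≤ 1010 − 48.86 = 961.14, so the highest integer P_c is 961 hPa.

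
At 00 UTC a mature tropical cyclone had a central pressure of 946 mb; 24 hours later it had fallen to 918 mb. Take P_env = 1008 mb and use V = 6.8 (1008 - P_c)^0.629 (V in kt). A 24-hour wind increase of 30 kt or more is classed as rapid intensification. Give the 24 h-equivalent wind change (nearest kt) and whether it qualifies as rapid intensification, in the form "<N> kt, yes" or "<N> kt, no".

V₁: ΔP = 62, V ≈ 6.8 × 62^0.629 ≈ 91.18 kt.
V₂: ΔP = 90, V ≈ 6.8 × 90^0.629 ≈ 115.27 kt.
ΔV over 24 h = 24.09 kt → 24 h equivalent = 24.09 × 24/24 ≈ 24.09 kt.
24 kt < 30 kt ⇒ not rapid intensification.

24 kt, no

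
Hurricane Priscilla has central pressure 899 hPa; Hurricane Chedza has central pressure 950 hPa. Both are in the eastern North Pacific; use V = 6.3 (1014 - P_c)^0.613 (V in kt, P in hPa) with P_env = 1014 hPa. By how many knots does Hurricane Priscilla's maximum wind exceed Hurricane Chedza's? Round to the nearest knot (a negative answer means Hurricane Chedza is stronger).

35 kt

Hurricane Priscilla: ΔP = 115; V ≈ 6.3 × 115^0.613 ≈ 115.49 kt.
Hurricane Chedza: ΔP = 64; V ≈ 6.3 × 64^0.613 ≈ 80.64 kt.
Difference ≈ 115.49 − 80.64 = 34.85 → 35 kt.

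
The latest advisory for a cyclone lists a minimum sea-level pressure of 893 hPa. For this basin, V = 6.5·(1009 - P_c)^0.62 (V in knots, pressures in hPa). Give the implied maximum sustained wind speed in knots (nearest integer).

124 kt

ΔP = 1009 − 893 = 116 hPa.
116^0.62 ≈ 19.053.
V ≈ 6.5 × 19.053 ≈ 123.8 kt.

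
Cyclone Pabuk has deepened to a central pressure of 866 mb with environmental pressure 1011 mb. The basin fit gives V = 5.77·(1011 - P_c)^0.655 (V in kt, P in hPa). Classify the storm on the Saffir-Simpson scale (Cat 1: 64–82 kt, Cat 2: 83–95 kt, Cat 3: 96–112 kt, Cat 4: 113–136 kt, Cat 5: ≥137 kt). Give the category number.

5

ΔP = 1011 − 866 = 145 mb.
V ≈ 5.77 × 145^0.655 = 5.77 × 26.04 ≈ 150 kt.
150 kt falls in the Category 5 band.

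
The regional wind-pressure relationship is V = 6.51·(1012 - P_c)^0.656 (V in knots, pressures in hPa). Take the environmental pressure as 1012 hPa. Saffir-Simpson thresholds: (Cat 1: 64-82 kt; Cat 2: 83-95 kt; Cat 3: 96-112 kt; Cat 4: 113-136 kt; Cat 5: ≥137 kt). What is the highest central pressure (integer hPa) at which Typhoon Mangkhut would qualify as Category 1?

Category 1 begins at V = 64 kt.
Required ΔP = (64/6.51)^(1/0.656) = 9.831^1.524 ≈ 32.59 hPa.
P_c ≤ 1012 − 32.59 = 979.41, so the highest integer P_c is 979 hPa.

979 hPa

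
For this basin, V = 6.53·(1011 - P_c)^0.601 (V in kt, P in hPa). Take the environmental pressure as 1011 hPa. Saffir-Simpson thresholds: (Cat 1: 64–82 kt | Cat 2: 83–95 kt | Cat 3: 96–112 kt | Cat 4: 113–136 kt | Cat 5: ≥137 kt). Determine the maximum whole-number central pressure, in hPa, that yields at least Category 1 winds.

Category 1 begins at V = 64 kt.
Required ΔP = (64/6.53)^(1/0.601) = 9.801^1.664 ≈ 44.60 hPa.
P_c ≤ 1011 − 44.60 = 966.40, so the highest integer P_c is 966 hPa.

966 hPa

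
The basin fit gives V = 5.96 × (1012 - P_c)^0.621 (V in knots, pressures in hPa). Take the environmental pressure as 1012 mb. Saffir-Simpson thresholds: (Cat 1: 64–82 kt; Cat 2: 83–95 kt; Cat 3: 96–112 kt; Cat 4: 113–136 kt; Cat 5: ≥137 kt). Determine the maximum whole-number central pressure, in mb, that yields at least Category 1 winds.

966 mb

Category 1 begins at V = 64 kt.
Required ΔP = (64/5.96)^(1/0.621) = 10.738^1.610 ≈ 45.72 mb.
P_c ≤ 1012 − 45.72 = 966.28, so the highest integer P_c is 966 mb.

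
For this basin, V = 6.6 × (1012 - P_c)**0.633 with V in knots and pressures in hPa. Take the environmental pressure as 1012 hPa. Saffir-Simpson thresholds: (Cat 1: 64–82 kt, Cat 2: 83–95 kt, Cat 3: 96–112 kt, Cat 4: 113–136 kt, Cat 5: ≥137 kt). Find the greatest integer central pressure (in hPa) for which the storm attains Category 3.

943 hPa

Category 3 begins at V = 96 kt.
Required ΔP = (96/6.6)^(1/0.633) = 14.545^1.580 ≈ 68.68 hPa.
P_c ≤ 1012 − 68.68 = 943.32, so the highest integer P_c is 943 hPa.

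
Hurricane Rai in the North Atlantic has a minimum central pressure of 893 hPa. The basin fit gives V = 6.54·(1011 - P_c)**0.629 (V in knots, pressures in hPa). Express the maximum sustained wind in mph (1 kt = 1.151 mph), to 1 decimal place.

151.3 mph

ΔP = 1011 − 893 = 118 hPa.
V ≈ 6.54 × 118^0.629 = 6.54 × 20.101 ≈ 131.459 kt.
131.459 × 1.151 ≈ 151.31 mph → 151.3 mph.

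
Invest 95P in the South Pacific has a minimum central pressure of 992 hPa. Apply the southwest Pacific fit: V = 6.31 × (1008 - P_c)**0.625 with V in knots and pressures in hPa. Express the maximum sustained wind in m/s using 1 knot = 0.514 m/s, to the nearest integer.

ΔP = 1008 − 992 = 16 hPa.
V ≈ 6.31 × 16^0.625 = 6.31 × 5.657 ≈ 35.695 kt.
35.695 × 0.514 ≈ 18.35 m/s → 18 m/s.

18 m/s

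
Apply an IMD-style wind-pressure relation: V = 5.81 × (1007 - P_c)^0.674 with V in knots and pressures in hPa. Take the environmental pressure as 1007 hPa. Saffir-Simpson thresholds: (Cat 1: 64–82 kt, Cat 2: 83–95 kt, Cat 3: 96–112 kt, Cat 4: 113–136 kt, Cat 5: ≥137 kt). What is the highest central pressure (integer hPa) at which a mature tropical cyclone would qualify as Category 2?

Category 2 begins at V = 83 kt.
Required ΔP = (83/5.81)^(1/0.674) = 14.286^1.484 ≈ 51.70 hPa.
P_c ≤ 1007 − 51.70 = 955.30, so the highest integer P_c is 955 hPa.

955 hPa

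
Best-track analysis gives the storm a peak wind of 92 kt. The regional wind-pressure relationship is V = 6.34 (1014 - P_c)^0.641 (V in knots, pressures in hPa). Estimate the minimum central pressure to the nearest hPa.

ΔP = (V / 6.34)^(1/0.641) = (92/6.34)^1.560.
92/6.34 = 14.511; 14.511^1.560 ≈ 64.91 hPa.
P_c = 1014 − 64.91 = 949.09 ≈ 949 hPa.

949 hPa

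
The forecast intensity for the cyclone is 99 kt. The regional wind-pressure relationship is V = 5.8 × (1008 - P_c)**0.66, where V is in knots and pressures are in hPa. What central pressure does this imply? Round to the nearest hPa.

ΔP = (V / 5.8)^(1/0.66) = (99/5.8)^1.515.
99/5.8 = 17.069; 17.069^1.515 ≈ 73.62 hPa.
P_c = 1008 − 73.62 = 934.38 ≈ 934 hPa.

934 hPa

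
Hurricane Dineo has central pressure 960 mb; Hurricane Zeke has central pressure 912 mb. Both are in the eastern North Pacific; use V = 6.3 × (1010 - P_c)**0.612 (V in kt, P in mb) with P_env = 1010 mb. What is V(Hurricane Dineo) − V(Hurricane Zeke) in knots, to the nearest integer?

Hurricane Dineo: ΔP = 50; V ≈ 6.3 × 50^0.612 ≈ 69.04 kt.
Hurricane Zeke: ΔP = 98; V ≈ 6.3 × 98^0.612 ≈ 104.22 kt.
Difference ≈ 69.04 − 104.22 = -35.18 → -35 kt.

-35 kt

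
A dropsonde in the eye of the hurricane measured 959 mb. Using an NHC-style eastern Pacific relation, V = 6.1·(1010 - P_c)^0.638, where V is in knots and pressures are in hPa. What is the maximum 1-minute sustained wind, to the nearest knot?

ΔP = 1010 − 959 = 51 mb.
51^0.638 ≈ 12.287.
V ≈ 6.1 × 12.287 ≈ 74.9 kt.

75 kt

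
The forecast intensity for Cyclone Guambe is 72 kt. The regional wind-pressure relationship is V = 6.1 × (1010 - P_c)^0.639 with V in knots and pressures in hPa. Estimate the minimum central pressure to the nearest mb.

962 mb

ΔP = (V / 6.1)^(1/0.639) = (72/6.1)^1.565.
72/6.1 = 11.803; 11.803^1.565 ≈ 47.60 mb.
P_c = 1010 − 47.60 = 962.40 ≈ 962 mb.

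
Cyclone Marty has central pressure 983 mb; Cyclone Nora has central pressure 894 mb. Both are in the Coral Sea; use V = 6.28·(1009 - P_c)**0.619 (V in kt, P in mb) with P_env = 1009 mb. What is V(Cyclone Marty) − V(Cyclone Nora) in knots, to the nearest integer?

-71 kt

Cyclone Marty: ΔP = 26; V ≈ 6.28 × 26^0.619 ≈ 47.19 kt.
Cyclone Nora: ΔP = 115; V ≈ 6.28 × 115^0.619 ≈ 118.45 kt.
Difference ≈ 47.19 − 118.45 = -71.26 → -71 kt.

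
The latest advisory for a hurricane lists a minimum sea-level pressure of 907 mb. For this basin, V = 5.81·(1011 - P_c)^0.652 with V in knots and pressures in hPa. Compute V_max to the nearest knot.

120 kt

ΔP = 1011 − 907 = 104 mb.
104^0.652 ≈ 20.659.
V ≈ 5.81 × 20.659 ≈ 120.0 kt.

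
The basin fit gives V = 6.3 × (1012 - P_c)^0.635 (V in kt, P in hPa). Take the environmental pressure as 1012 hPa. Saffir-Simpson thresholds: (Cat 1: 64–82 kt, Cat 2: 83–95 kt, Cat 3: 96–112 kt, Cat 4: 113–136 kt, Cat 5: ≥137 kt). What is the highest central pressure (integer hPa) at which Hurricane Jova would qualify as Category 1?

Category 1 begins at V = 64 kt.
Required ΔP = (64/6.3)^(1/0.635) = 10.159^1.575 ≈ 38.51 hPa.
P_c ≤ 1012 − 38.51 = 973.49, so the highest integer P_c is 973 hPa.

973 hPa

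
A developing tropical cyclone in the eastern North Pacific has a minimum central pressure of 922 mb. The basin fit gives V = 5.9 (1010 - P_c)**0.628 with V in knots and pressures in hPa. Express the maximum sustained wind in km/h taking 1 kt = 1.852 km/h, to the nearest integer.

182 km/h

ΔP = 1010 − 922 = 88 mb.
V ≈ 5.9 × 88^0.628 = 5.9 × 16.639 ≈ 98.172 kt.
98.172 × 1.852 ≈ 181.81 km/h → 182 km/h.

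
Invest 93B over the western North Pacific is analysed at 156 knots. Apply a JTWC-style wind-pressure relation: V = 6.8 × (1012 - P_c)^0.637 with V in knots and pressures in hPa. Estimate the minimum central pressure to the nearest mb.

875 mb

ΔP = (V / 6.8)^(1/0.637) = (156/6.8)^1.570.
156/6.8 = 22.941; 22.941^1.570 ≈ 136.76 mb.
P_c = 1012 − 136.76 = 875.24 ≈ 875 mb.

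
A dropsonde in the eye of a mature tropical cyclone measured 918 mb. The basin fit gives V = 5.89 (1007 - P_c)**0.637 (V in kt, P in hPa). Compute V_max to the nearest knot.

ΔP = 1007 − 918 = 89 mb.
89^0.637 ≈ 17.449.
V ≈ 5.89 × 17.449 ≈ 102.8 kt.

103 kt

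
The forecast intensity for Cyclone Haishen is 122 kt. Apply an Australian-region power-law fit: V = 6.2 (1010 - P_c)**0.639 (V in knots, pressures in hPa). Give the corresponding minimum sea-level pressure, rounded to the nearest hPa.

ΔP = (V / 6.2)^(1/0.639) = (122/6.2)^1.565.
122/6.2 = 19.677; 19.677^1.565 ≈ 105.92 hPa.
P_c = 1010 − 105.92 = 904.08 ≈ 904 hPa.

904 hPa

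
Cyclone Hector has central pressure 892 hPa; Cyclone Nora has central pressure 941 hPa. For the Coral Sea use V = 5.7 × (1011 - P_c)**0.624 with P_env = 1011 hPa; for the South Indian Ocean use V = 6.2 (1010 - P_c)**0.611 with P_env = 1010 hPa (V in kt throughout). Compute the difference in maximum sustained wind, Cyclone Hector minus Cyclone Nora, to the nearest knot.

30 kt

Cyclone Hector: ΔP = 119; V ≈ 5.7 × 119^0.624 ≈ 112.46 kt.
Cyclone Nora: ΔP = 69; V ≈ 6.2 × 69^0.611 ≈ 82.40 kt.
Difference ≈ 112.46 − 82.40 = 30.06 → 30 kt.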